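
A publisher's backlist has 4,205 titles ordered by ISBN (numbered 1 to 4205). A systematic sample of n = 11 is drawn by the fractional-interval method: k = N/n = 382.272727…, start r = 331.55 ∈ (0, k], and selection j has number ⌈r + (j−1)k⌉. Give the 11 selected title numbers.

j=1: r + 0k = 331.55 → ⌈·⌉ = 332
j=2: r + 1k = 713.822727… → ⌈·⌉ = 714
j=3: r + 2k = 1096.095454… → ⌈·⌉ = 1097
j=4: r + 3k = 1478.368181… → ⌈·⌉ = 1479
j=5: r + 4k = 1860.640909… → ⌈·⌉ = 1861
j=6: r + 5k = 2242.913636… → ⌈·⌉ = 2243
j=7: r + 6k = 2625.186363… → ⌈·⌉ = 2626
j=8: r + 7k = 3007.459090… → ⌈·⌉ = 3008
j=9: r + 8k = 3389.731818… → ⌈·⌉ = 3390
j=10: r + 9k = 3772.004545… → ⌈·⌉ = 3773
j=11: r + 10k = 4154.277272… → ⌈·⌉ = 4155

332, 714, 1097, 1479, 1861, 2243, 2626, 3008, 3390, 3773, 4155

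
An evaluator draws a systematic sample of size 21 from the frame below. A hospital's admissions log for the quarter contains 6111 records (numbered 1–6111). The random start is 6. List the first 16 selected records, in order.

k = N/n = 6111/21 = 291
record 1: 6
record 2: 6 + 291 = 297
record 3: 297 + 291 = 588
record 4: 588 + 291 = 879
record 5: 879 + 291 = 1170
record 6: 1170 + 291 = 1461
record 7: 1461 + 291 = 1752
record 8: 1752 + 291 = 2043
record 9: 2043 + 291 = 2334
record 10: 2334 + 291 = 2625
record 11: 2625 + 291 = 2916
record 12: 2916 + 291 = 3207
record 13: 3207 + 291 = 3498
record 14: 3498 + 291 = 3789
record 15: 3789 + 291 = 4080
record 16: 4080 + 291 = 4371

6, 297, 588, 879, 1170, 1461, 1752, 2043, 2334, 2625, 2916, 3207, 3498, 3789, 4080, 4371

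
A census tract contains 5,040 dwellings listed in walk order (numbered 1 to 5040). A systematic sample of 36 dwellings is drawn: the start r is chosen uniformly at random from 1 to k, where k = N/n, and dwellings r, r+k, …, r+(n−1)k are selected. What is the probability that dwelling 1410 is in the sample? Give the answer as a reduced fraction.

k = 5040/36 = 140.
Dwelling 1410 is selected iff r ≡ 1410 (mod 140); exactly one such r in {1,…,140}.
Inclusion probability = 1/140.

1/140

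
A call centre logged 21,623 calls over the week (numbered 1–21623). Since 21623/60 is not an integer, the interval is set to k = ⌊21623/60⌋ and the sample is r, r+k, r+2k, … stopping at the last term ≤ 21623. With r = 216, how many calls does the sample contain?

60

k = ⌊21623/60⌋ = 360
Achieved size = ⌊(21623 − 216)/360⌋ + 1 = ⌊21407/360⌋ + 1 = 59 + 1 = 60
(last selection: 216 + 59×360 = 21456 ≤ 21623; next would be 21816 > 21623)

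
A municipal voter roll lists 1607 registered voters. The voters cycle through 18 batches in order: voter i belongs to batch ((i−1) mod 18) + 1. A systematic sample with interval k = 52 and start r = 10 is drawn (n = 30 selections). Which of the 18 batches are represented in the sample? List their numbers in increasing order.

Consecutive selections differ by k = 52, so their batch numbers differ by 52 mod 18 = 16.
gcd(52, 18) = 2, so the sample visits 18/2 = 9 distinct residues mod 18.
Start 10 is batch 10; the batches hit are 2, 4, 6, 8, 10, 12, 14, 16, 18.

2, 4, 6, 8, 10, 12, 14, 16, 18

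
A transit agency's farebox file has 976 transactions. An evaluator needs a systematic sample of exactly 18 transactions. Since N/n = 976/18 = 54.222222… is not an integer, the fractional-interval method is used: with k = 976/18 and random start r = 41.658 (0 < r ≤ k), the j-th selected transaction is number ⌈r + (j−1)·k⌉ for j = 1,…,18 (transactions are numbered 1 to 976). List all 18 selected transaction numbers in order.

42, 96, 151, 205, 259, 313, 367, 422, 476, 530, 584, 639, 693, 747, 801, 855, 910, 964

j=1: r + 0k = 41.658 → ⌈·⌉ = 42
j=2: r + 1k = 95.880222… → ⌈·⌉ = 96
j=3: r + 2k = 150.102444… → ⌈·⌉ = 151
j=4: r + 3k = 204.324666… → ⌈·⌉ = 205
j=5: r + 4k = 258.546888… → ⌈·⌉ = 259
j=6: r + 5k = 312.769111… → ⌈·⌉ = 313
j=7: r + 6k = 366.991333… → ⌈·⌉ = 367
j=8: r + 7k = 421.213555… → ⌈·⌉ = 422
j=9: r + 8k = 475.435777… → ⌈·⌉ = 476
j=10: r + 9k = 529.658 → ⌈·⌉ = 530
j=11: r + 10k = 583.880222… → ⌈·⌉ = 584
j=12: r + 11k = 638.102444… → ⌈·⌉ = 639
j=13: r + 12k = 692.324666… → ⌈·⌉ = 693
j=14: r + 13k = 746.546888… → ⌈·⌉ = 747
j=15: r + 14k = 800.769111… → ⌈·⌉ = 801
j=16: r + 15k = 854.991333… → ⌈·⌉ = 855
j=17: r + 16k = 909.213555… → ⌈·⌉ = 910
j=18: r + 17k = 963.435777… → ⌈·⌉ = 964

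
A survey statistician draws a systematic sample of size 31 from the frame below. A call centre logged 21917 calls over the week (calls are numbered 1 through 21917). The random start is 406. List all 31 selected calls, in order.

k = N/n = 21917/31 = 707
call 1: 406
call 2: 406 + 707 = 1113
call 3: 1113 + 707 = 1820
call 4: 1820 + 707 = 2527
call 5: 2527 + 707 = 3234
call 6: 3234 + 707 = 3941
call 7: 3941 + 707 = 4648
call 8: 4648 + 707 = 5355
call 9: 5355 + 707 = 6062
call 10: 6062 + 707 = 6769
call 11: 6769 + 707 = 7476
call 12: 7476 + 707 = 8183
call 13: 8183 + 707 = 8890
call 14: 8890 + 707 = 9597
call 15: 9597 + 707 = 10304
call 16: 10304 + 707 = 11011
call 17: 11011 + 707 = 11718
call 18: 11718 + 707 = 12425
call 19: 12425 + 707 = 13132
call 20: 13132 + 707 = 13839
call 21: 13839 + 707 = 14546
call 22: 14546 + 707 = 15253
call 23: 15253 + 707 = 15960
call 24: 15960 + 707 = 16667
call 25: 16667 + 707 = 17374
call 26: 17374 + 707 = 18081
call 27: 18081 + 707 = 18788
call 28: 18788 + 707 = 19495
call 29: 19495 + 707 = 20202
call 30: 20202 + 707 = 20909
call 31: 20909 + 707 = 21616

406, 1113, 1820, 2527, 3234, 3941, 4648, 5355, 6062, 6769, 7476, 8183, 8890, 9597, 10304, 11011, 11718, 12425, 13132, 13839, 14546, 15253, 15960, 16667, 17374, 18081, 18788, 19495, 20202, 20909, 21616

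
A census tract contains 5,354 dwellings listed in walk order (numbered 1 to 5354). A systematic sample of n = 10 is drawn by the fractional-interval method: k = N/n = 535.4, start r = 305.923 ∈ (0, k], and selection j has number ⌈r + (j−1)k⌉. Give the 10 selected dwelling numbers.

j=1: r + 0k = 305.923 → ⌈·⌉ = 306
j=2: r + 1k = 841.323 → ⌈·⌉ = 842
j=3: r + 2k = 1376.723 → ⌈·⌉ = 1377
j=4: r + 3k = 1912.123 → ⌈·⌉ = 1913
j=5: r + 4k = 2447.523 → ⌈·⌉ = 2448
j=6: r + 5k = 2982.923 → ⌈·⌉ = 2983
j=7: r + 6k = 3518.323 → ⌈·⌉ = 3519
j=8: r + 7k = 4053.723 → ⌈·⌉ = 4054
j=9: r + 8k = 4589.123 → ⌈·⌉ = 4590
j=10: r + 9k = 5124.523 → ⌈·⌉ = 5125

306, 842, 1377, 1913, 2448, 2983, 3519, 4054, 4590, 5125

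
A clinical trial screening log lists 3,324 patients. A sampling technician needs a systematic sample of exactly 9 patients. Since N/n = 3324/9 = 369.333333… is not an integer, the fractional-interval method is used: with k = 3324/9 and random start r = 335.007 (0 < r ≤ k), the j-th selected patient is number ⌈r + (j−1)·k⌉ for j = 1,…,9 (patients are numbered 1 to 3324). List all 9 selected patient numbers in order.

j=1: r + 0k = 335.007 → ⌈·⌉ = 336
j=2: r + 1k = 704.340333… → ⌈·⌉ = 705
j=3: r + 2k = 1073.673666… → ⌈·⌉ = 1074
j=4: r + 3k = 1443.007 → ⌈·⌉ = 1444
j=5: r + 4k = 1812.340333… → ⌈·⌉ = 1813
j=6: r + 5k = 2181.673666… → ⌈·⌉ = 2182
j=7: r + 6k = 2551.007 → ⌈·⌉ = 2552
j=8: r + 7k = 2920.340333… → ⌈·⌉ = 2921
j=9: r + 8k = 3289.673666… → ⌈·⌉ = 3290

336, 705, 1074, 1444, 1813, 2182, 2552, 2921, 3290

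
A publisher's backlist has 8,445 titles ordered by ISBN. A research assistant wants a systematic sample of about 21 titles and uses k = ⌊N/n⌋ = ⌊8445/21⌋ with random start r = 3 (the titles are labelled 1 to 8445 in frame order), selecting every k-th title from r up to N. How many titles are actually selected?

22

k = ⌊8445/21⌋ = 402
Achieved size = ⌊(8445 − 3)/402⌋ + 1 = ⌊8442/402⌋ + 1 = 21 + 1 = 22
(last selection: 3 + 21×402 = 8445 ≤ 8445; next would be 8847 > 8445)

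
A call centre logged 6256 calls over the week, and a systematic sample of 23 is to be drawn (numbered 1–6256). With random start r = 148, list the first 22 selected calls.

148, 420, 692, 964, 1236, 1508, 1780, 2052, 2324, 2596, 2868, 3140, 3412, 3684, 3956, 4228, 4500, 4772, 5044, 5316, 5588, 5860

k = N/n = 6256/23 = 272
call 1: 148
call 2: 148 + 272 = 420
call 3: 420 + 272 = 692
call 4: 692 + 272 = 964
call 5: 964 + 272 = 1236
call 6: 1236 + 272 = 1508
call 7: 1508 + 272 = 1780
call 8: 1780 + 272 = 2052
call 9: 2052 + 272 = 2324
call 10: 2324 + 272 = 2596
call 11: 2596 + 272 = 2868
call 12: 2868 + 272 = 3140
call 13: 3140 + 272 = 3412
call 14: 3412 + 272 = 3684
call 15: 3684 + 272 = 3956
call 16: 3956 + 272 = 4228
call 17: 4228 + 272 = 4500
call 18: 4500 + 272 = 4772
call 19: 4772 + 272 = 5044
call 20: 5044 + 272 = 5316
call 21: 5316 + 272 = 5588
call 22: 5588 + 272 = 5860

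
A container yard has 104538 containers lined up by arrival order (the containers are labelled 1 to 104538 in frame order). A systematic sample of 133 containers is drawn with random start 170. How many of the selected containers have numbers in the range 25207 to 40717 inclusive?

k = 104538/133 = 786
First selection ≥ 25207: 170 + ⌈(25207−170)/786⌉·786 = 170 + 32×786 = 25322
Last selection ≤ 40717: 170 + ⌊(40717−170)/786⌋·786 = 170 + 51×786 = 40256
Count = 51 − 32 + 1 = 20

20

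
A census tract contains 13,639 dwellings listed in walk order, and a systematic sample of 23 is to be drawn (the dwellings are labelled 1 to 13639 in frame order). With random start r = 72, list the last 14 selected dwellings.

5409, 6002, 6595, 7188, 7781, 8374, 8967, 9560, 10153, 10746, 11339, 11932, 12525, 13118

k = N/n = 13639/23 = 593
10th selection = 72 + 9×593 = 5409
11th: 5409 + 593 = 6002
12th: 6002 + 593 = 6595
13th: 6595 + 593 = 7188
14th: 7188 + 593 = 7781
15th: 7781 + 593 = 8374
16th: 8374 + 593 = 8967
17th: 8967 + 593 = 9560
18th: 9560 + 593 = 10153
19th: 10153 + 593 = 10746
20th: 10746 + 593 = 11339
21st: 11339 + 593 = 11932
22nd: 11932 + 593 = 12525
23rd: 12525 + 593 = 13118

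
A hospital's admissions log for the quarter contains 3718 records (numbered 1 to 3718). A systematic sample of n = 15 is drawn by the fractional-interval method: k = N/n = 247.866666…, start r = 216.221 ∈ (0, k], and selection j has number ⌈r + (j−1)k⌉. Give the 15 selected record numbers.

j=1: r + 0k = 216.221 → ⌈·⌉ = 217
j=2: r + 1k = 464.087666… → ⌈·⌉ = 465
j=3: r + 2k = 711.954333… → ⌈·⌉ = 712
j=4: r + 3k = 959.821 → ⌈·⌉ = 960
j=5: r + 4k = 1207.687666… → ⌈·⌉ = 1208
j=6: r + 5k = 1455.554333… → ⌈·⌉ = 1456
j=7: r + 6k = 1703.421 → ⌈·⌉ = 1704
j=8: r + 7k = 1951.287666… → ⌈·⌉ = 1952
j=9: r + 8k = 2199.154333… → ⌈·⌉ = 2200
j=10: r + 9k = 2447.021 → ⌈·⌉ = 2448
j=11: r + 10k = 2694.887666… → ⌈·⌉ = 2695
j=12: r + 11k = 2942.754333… → ⌈·⌉ = 2943
j=13: r + 12k = 3190.621 → ⌈·⌉ = 3191
j=14: r + 13k = 3438.487666… → ⌈·⌉ = 3439
j=15: r + 14k = 3686.354333… → ⌈·⌉ = 3687

217, 465, 712, 960, 1208, 1456, 1704, 1952, 2200, 2448, 2695, 2943, 3191, 3439, 3687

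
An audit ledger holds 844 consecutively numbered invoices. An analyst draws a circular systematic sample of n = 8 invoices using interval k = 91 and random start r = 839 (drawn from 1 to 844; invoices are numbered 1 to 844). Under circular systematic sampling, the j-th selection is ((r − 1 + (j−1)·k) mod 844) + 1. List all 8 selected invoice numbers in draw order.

839, 86, 177, 268, 359, 450, 541, 632

Selection 1: 839
Selection 2: 839 + 91 = 930 → 930 − 844 = 86
Selection 3: 86 + 91 = 177
Selection 4: 177 + 91 = 268
Selection 5: 268 + 91 = 359
Selection 6: 359 + 91 = 450
Selection 7: 450 + 91 = 541
Selection 8: 541 + 91 = 632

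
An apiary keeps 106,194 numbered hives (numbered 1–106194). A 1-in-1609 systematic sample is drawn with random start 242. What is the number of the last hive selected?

k = 1609
66th selection = r + (66−1)·k = 242 + 65×1609 = 242 + 104585 = 104827

104827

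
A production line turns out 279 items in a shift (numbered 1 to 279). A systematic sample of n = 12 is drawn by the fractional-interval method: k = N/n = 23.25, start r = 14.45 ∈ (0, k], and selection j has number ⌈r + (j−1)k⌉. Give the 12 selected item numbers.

j=1: r + 0k = 14.45 → ⌈·⌉ = 15
j=2: r + 1k = 37.7 → ⌈·⌉ = 38
j=3: r + 2k = 60.95 → ⌈·⌉ = 61
j=4: r + 3k = 84.2 → ⌈·⌉ = 85
j=5: r + 4k = 107.45 → ⌈·⌉ = 108
j=6: r + 5k = 130.7 → ⌈·⌉ = 131
j=7: r + 6k = 153.95 → ⌈·⌉ = 154
j=8: r + 7k = 177.2 → ⌈·⌉ = 178
j=9: r + 8k = 200.45 → ⌈·⌉ = 201
j=10: r + 9k = 223.7 → ⌈·⌉ = 224
j=11: r + 10k = 246.95 → ⌈·⌉ = 247
j=12: r + 11k = 270.2 → ⌈·⌉ = 271

15, 38, 61, 85, 108, 131, 154, 178, 201, 224, 247, 271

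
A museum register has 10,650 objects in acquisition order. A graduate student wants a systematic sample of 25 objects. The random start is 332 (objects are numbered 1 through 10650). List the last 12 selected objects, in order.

k = N/n = 10650/25 = 426
14th selection = 332 + 13×426 = 5870
15th: 5870 + 426 = 6296
16th: 6296 + 426 = 6722
17th: 6722 + 426 = 7148
18th: 7148 + 426 = 7574
19th: 7574 + 426 = 8000
20th: 8000 + 426 = 8426
21st: 8426 + 426 = 8852
22nd: 8852 + 426 = 9278
23rd: 9278 + 426 = 9704
24th: 9704 + 426 = 10130
25th: 10130 + 426 = 10556

5870, 6296, 6722, 7148, 7574, 8000, 8426, 8852, 9278, 9704, 10130, 10556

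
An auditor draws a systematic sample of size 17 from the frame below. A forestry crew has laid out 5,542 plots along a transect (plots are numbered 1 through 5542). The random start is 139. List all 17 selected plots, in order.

k = N/n = 5542/17 = 326
plot 1: 139
plot 2: 139 + 326 = 465
plot 3: 465 + 326 = 791
plot 4: 791 + 326 = 1117
plot 5: 1117 + 326 = 1443
plot 6: 1443 + 326 = 1769
plot 7: 1769 + 326 = 2095
plot 8: 2095 + 326 = 2421
plot 9: 2421 + 326 = 2747
plot 10: 2747 + 326 = 3073
plot 11: 3073 + 326 = 3399
plot 12: 3399 + 326 = 3725
plot 13: 3725 + 326 = 4051
plot 14: 4051 + 326 = 4377
plot 15: 4377 + 326 = 4703
plot 16: 4703 + 326 = 5029
plot 17: 5029 + 326 = 5355

139, 465, 791, 1117, 1443, 1769, 2095, 2421, 2747, 3073, 3399, 3725, 4051, 4377, 4703, 5029, 5355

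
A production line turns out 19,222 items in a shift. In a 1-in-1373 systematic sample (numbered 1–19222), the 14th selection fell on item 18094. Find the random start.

k = 1373
r = 18094 − (14−1)×1373 = 18094 − 17849 = 245

245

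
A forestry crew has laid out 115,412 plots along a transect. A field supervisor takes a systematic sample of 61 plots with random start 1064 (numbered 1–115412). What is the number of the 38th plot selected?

71068

k = 115412/61 = 1892
38th selection = r + (38−1)·k = 1064 + 37×1892 = 1064 + 70004 = 71068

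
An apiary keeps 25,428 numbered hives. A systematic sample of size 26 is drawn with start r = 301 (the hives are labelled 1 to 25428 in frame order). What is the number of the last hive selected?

24751

k = 25428/26 = 978
26th selection = r + (26−1)·k = 301 + 25×978 = 301 + 24450 = 24751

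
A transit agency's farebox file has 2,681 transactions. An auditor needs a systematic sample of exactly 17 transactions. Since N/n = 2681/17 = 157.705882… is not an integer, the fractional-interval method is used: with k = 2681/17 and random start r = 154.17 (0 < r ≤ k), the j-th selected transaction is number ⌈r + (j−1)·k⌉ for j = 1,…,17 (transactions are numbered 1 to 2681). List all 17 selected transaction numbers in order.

j=1: r + 0k = 154.17 → ⌈·⌉ = 155
j=2: r + 1k = 311.875882… → ⌈·⌉ = 312
j=3: r + 2k = 469.581764… → ⌈·⌉ = 470
j=4: r + 3k = 627.287647… → ⌈·⌉ = 628
j=5: r + 4k = 784.993529… → ⌈·⌉ = 785
j=6: r + 5k = 942.699411… → ⌈·⌉ = 943
j=7: r + 6k = 1100.405294… → ⌈·⌉ = 1101
j=8: r + 7k = 1258.111176… → ⌈·⌉ = 1259
j=9: r + 8k = 1415.817058… → ⌈·⌉ = 1416
j=10: r + 9k = 1573.522941… → ⌈·⌉ = 1574
j=11: r + 10k = 1731.228823… → ⌈·⌉ = 1732
j=12: r + 11k = 1888.934705… → ⌈·⌉ = 1889
j=13: r + 12k = 2046.640588… → ⌈·⌉ = 2047
j=14: r + 13k = 2204.346470… → ⌈·⌉ = 2205
j=15: r + 14k = 2362.052352… → ⌈·⌉ = 2363
j=16: r + 15k = 2519.758235… → ⌈·⌉ = 2520
j=17: r + 16k = 2677.464117… → ⌈·⌉ = 2678

155, 312, 470, 628, 785, 943, 1101, 1259, 1416, 1574, 1732, 1889, 2047, 2205, 2363, 2520, 2678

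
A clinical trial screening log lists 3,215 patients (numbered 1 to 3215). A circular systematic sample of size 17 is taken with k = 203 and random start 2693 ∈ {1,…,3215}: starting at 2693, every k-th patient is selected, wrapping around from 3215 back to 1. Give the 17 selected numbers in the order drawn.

2693, 2896, 3099, 87, 290, 493, 696, 899, 1102, 1305, 1508, 1711, 1914, 2117, 2320, 2523, 2726

Selection 1: 2693
Selection 2: 2693 + 203 = 2896
Selection 3: 2896 + 203 = 3099
Selection 4: 3099 + 203 = 3302 → 3302 − 3215 = 87
Selection 5: 87 + 203 = 290
Selection 6: 290 + 203 = 493
Selection 7: 493 + 203 = 696
Selection 8: 696 + 203 = 899
Selection 9: 899 + 203 = 1102
Selection 10: 1102 + 203 = 1305
Selection 11: 1305 + 203 = 1508
Selection 12: 1508 + 203 = 1711
Selection 13: 1711 + 203 = 1914
Selection 14: 1914 + 203 = 2117
Selection 15: 2117 + 203 = 2320
Selection 16: 2320 + 203 = 2523
Selection 17: 2523 + 203 = 2726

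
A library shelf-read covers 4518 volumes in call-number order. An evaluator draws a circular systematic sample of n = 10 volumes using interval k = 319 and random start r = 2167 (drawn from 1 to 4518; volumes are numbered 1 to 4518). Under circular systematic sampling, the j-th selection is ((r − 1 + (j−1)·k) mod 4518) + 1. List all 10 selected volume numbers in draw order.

2167, 2486, 2805, 3124, 3443, 3762, 4081, 4400, 201, 520

Selection 1: 2167
Selection 2: 2167 + 319 = 2486
Selection 3: 2486 + 319 = 2805
Selection 4: 2805 + 319 = 3124
Selection 5: 3124 + 319 = 3443
Selection 6: 3443 + 319 = 3762
Selection 7: 3762 + 319 = 4081
Selection 8: 4081 + 319 = 4400
Selection 9: 4400 + 319 = 4719 → 4719 − 4518 = 201
Selection 10: 201 + 319 = 520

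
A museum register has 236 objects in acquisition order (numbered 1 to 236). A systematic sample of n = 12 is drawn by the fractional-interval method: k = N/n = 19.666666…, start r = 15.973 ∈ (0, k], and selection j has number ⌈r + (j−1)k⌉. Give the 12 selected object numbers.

16, 36, 56, 75, 95, 115, 134, 154, 174, 193, 213, 233

j=1: r + 0k = 15.973 → ⌈·⌉ = 16
j=2: r + 1k = 35.639666… → ⌈·⌉ = 36
j=3: r + 2k = 55.306333… → ⌈·⌉ = 56
j=4: r + 3k = 74.973 → ⌈·⌉ = 75
j=5: r + 4k = 94.639666… → ⌈·⌉ = 95
j=6: r + 5k = 114.306333… → ⌈·⌉ = 115
j=7: r + 6k = 133.973 → ⌈·⌉ = 134
j=8: r + 7k = 153.639666… → ⌈·⌉ = 154
j=9: r + 8k = 173.306333… → ⌈·⌉ = 174
j=10: r + 9k = 192.973 → ⌈·⌉ = 193
j=11: r + 10k = 212.639666… → ⌈·⌉ = 213
j=12: r + 11k = 232.306333… → ⌈·⌉ = 233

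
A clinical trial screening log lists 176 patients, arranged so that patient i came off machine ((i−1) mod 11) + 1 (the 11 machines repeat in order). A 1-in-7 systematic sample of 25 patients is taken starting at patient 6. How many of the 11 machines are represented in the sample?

11

Consecutive selections differ by k = 7, so their machine numbers differ by 7 mod 11 = 7.
gcd(7, 11) = 1, so the sample visits 11/1 = 11 distinct residues mod 11.
Start 6 is machine 6; the machines hit are 1, 2, 3, 4, 5, 6, 7, 8, 9, 10, 11.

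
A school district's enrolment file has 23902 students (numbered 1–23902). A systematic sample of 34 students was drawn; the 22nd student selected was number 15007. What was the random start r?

244

k = 23902/34 = 703
r = 15007 − (22−1)×703 = 15007 − 14763 = 244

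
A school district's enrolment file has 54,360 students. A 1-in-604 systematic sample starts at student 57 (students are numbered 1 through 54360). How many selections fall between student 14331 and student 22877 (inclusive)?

14

k = 604
First selection ≥ 14331: 57 + ⌈(14331−57)/604⌉·604 = 57 + 24×604 = 14553
Last selection ≤ 22877: 57 + ⌊(22877−57)/604⌋·604 = 57 + 37×604 = 22405
Count = 37 − 24 + 1 = 14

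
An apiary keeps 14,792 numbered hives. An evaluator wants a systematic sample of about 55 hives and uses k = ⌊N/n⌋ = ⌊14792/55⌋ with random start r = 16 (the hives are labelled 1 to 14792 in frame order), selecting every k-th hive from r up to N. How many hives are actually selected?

k = ⌊14792/55⌋ = 268
Achieved size = ⌊(14792 − 16)/268⌋ + 1 = ⌊14776/268⌋ + 1 = 55 + 1 = 56
(last selection: 16 + 55×268 = 14756 ≤ 14792; next would be 15024 > 14792)

56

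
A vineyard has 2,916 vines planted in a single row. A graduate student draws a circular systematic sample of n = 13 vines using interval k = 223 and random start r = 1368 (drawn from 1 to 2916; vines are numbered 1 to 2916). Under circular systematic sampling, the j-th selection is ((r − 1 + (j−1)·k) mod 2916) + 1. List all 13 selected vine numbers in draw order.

1368, 1591, 1814, 2037, 2260, 2483, 2706, 13, 236, 459, 682, 905, 1128

Selection 1: 1368
Selection 2: 1368 + 223 = 1591
Selection 3: 1591 + 223 = 1814
Selection 4: 1814 + 223 = 2037
Selection 5: 2037 + 223 = 2260
Selection 6: 2260 + 223 = 2483
Selection 7: 2483 + 223 = 2706
Selection 8: 2706 + 223 = 2929 → 2929 − 2916 = 13
Selection 9: 13 + 223 = 236
Selection 10: 236 + 223 = 459
Selection 11: 459 + 223 = 682
Selection 12: 682 + 223 = 905
Selection 13: 905 + 223 = 1128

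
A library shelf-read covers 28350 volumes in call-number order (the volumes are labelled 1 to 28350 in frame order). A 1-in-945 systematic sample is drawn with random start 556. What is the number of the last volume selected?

27961

k = 945
30th selection = r + (30−1)·k = 556 + 29×945 = 556 + 27405 = 27961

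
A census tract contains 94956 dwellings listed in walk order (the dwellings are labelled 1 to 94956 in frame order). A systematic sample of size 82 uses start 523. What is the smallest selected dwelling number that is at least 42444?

43369

k = 94956/82 = 1158
Steps past start: ⌈(42444 − 523)/1158⌉ = ⌈41921/1158⌉ = 37
Selected dwelling: 523 + 37×1158 = 43369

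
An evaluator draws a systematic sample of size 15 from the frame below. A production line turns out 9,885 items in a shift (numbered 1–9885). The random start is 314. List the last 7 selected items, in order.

5586, 6245, 6904, 7563, 8222, 8881, 9540

k = N/n = 9885/15 = 659
9th selection = 314 + 8×659 = 5586
10th: 5586 + 659 = 6245
11th: 6245 + 659 = 6904
12th: 6904 + 659 = 7563
13th: 7563 + 659 = 8222
14th: 8222 + 659 = 8881
15th: 8881 + 659 = 9540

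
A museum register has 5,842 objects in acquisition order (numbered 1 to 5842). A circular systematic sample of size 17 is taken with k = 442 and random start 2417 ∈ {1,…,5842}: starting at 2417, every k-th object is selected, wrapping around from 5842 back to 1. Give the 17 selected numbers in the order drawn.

Selection 1: 2417
Selection 2: 2417 + 442 = 2859
Selection 3: 2859 + 442 = 3301
Selection 4: 3301 + 442 = 3743
Selection 5: 3743 + 442 = 4185
Selection 6: 4185 + 442 = 4627
Selection 7: 4627 + 442 = 5069
Selection 8: 5069 + 442 = 5511
Selection 9: 5511 + 442 = 5953 → 5953 − 5842 = 111
Selection 10: 111 + 442 = 553
Selection 11: 553 + 442 = 995
Selection 12: 995 + 442 = 1437
Selection 13: 1437 + 442 = 1879
Selection 14: 1879 + 442 = 2321
Selection 15: 2321 + 442 = 2763
Selection 16: 2763 + 442 = 3205
Selection 17: 3205 + 442 = 3647

2417, 2859, 3301, 3743, 4185, 4627, 5069, 5511, 111, 553, 995, 1437, 1879, 2321, 2763, 3205, 3647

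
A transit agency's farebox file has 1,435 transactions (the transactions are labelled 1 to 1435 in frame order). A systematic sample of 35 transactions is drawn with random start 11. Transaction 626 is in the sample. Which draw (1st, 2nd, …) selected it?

k = 1435/35 = 41
position = (626 − 11)/41 + 1 = 615/41 + 1 = 15 + 1 = 16

16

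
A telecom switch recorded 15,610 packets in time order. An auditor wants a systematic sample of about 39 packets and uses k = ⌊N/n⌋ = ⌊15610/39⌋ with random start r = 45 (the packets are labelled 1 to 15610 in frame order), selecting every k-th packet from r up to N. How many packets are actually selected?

39

k = ⌊15610/39⌋ = 400
Achieved size = ⌊(15610 − 45)/400⌋ + 1 = ⌊15565/400⌋ + 1 = 38 + 1 = 39
(last selection: 45 + 38×400 = 15245 ≤ 15610; next would be 15645 > 15610)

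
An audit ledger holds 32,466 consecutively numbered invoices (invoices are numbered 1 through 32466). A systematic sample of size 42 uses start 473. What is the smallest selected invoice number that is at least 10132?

k = 32466/42 = 773
Steps past start: ⌈(10132 − 473)/773⌉ = ⌈9659/773⌉ = 13
Selected invoice: 473 + 13×773 = 10522

10522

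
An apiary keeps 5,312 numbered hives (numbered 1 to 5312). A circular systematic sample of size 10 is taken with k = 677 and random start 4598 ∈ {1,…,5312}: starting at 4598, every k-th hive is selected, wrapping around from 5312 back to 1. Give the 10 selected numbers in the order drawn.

4598, 5275, 640, 1317, 1994, 2671, 3348, 4025, 4702, 67

Selection 1: 4598
Selection 2: 4598 + 677 = 5275
Selection 3: 5275 + 677 = 5952 → 5952 − 5312 = 640
Selection 4: 640 + 677 = 1317
Selection 5: 1317 + 677 = 1994
Selection 6: 1994 + 677 = 2671
Selection 7: 2671 + 677 = 3348
Selection 8: 3348 + 677 = 4025
Selection 9: 4025 + 677 = 4702
Selection 10: 4702 + 677 = 5379 → 5379 − 5312 = 67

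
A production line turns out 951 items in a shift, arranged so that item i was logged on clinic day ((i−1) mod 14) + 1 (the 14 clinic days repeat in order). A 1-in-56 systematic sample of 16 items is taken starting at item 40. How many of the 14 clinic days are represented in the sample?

1

Consecutive selections differ by k = 56, so their clinic day numbers differ by 56 mod 14 = 0.
gcd(56, 14) = 14, so the sample visits 14/14 = 1 distinct residues mod 14.
Start 40 is clinic day 12; the clinic days hit are 12.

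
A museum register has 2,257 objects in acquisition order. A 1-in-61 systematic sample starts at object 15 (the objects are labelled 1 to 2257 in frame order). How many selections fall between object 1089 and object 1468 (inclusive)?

k = 61
First selection ≥ 1089: 15 + ⌈(1089−15)/61⌉·61 = 15 + 18×61 = 1113
Last selection ≤ 1468: 15 + ⌊(1468−15)/61⌋·61 = 15 + 23×61 = 1418
Count = 23 − 18 + 1 = 6

6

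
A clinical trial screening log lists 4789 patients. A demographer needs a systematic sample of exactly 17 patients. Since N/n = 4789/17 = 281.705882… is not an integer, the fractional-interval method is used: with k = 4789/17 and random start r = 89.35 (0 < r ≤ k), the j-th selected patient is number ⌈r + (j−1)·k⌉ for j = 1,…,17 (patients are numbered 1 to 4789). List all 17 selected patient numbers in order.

j=1: r + 0k = 89.35 → ⌈·⌉ = 90
j=2: r + 1k = 371.055882… → ⌈·⌉ = 372
j=3: r + 2k = 652.761764… → ⌈·⌉ = 653
j=4: r + 3k = 934.467647… → ⌈·⌉ = 935
j=5: r + 4k = 1216.173529… → ⌈·⌉ = 1217
j=6: r + 5k = 1497.879411… → ⌈·⌉ = 1498
j=7: r + 6k = 1779.585294… → ⌈·⌉ = 1780
j=8: r + 7k = 2061.291176… → ⌈·⌉ = 2062
j=9: r + 8k = 2342.997058… → ⌈·⌉ = 2343
j=10: r + 9k = 2624.702941… → ⌈·⌉ = 2625
j=11: r + 10k = 2906.408823… → ⌈·⌉ = 2907
j=12: r + 11k = 3188.114705… → ⌈·⌉ = 3189
j=13: r + 12k = 3469.820588… → ⌈·⌉ = 3470
j=14: r + 13k = 3751.526470… → ⌈·⌉ = 3752
j=15: r + 14k = 4033.232352… → ⌈·⌉ = 4034
j=16: r + 15k = 4314.938235… → ⌈·⌉ = 4315
j=17: r + 16k = 4596.644117… → ⌈·⌉ = 4597

90, 372, 653, 935, 1217, 1498, 1780, 2062, 2343, 2625, 2907, 3189, 3470, 3752, 4034, 4315, 4597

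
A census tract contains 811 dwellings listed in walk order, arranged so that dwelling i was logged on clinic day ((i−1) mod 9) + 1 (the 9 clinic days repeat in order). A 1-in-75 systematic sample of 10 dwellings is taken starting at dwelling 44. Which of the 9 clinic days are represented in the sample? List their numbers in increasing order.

Consecutive selections differ by k = 75, so their clinic day numbers differ by 75 mod 9 = 3.
gcd(75, 9) = 3, so the sample visits 9/3 = 3 distinct residues mod 9.
Start 44 is clinic day 8; the clinic days hit are 2, 5, 8.

2, 5, 8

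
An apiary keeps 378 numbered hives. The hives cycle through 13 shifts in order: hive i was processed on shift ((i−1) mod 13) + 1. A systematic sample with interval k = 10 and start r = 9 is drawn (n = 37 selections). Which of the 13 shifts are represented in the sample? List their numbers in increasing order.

1, 2, 3, 4, 5, 6, 7, 8, 9, 10, 11, 12, 13

Consecutive selections differ by k = 10, so their shift numbers differ by 10 mod 13 = 10.
gcd(10, 13) = 1, so the sample visits 13/1 = 13 distinct residues mod 13.
Start 9 is shift 9; the shifts hit are 1, 2, 3, 4, 5, 6, 7, 8, 9, 10, 11, 12, 13.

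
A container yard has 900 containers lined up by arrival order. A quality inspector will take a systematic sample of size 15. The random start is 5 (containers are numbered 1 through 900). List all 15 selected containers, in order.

k = N/n = 900/15 = 60
container 1: 5
container 2: 5 + 60 = 65
container 3: 65 + 60 = 125
container 4: 125 + 60 = 185
container 5: 185 + 60 = 245
container 6: 245 + 60 = 305
container 7: 305 + 60 = 365
container 8: 365 + 60 = 425
container 9: 425 + 60 = 485
container 10: 485 + 60 = 545
container 11: 545 + 60 = 605
container 12: 605 + 60 = 665
container 13: 665 + 60 = 725
container 14: 725 + 60 = 785
container 15: 785 + 60 = 845

5, 65, 125, 185, 245, 305, 365, 425, 485, 545, 605, 665, 725, 785, 845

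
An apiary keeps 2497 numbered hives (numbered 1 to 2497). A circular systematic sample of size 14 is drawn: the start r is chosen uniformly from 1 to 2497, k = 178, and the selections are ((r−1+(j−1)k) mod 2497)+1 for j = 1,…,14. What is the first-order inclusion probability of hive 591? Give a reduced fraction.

For each position j, as r ranges over 1…2497 the j-th selection hits every hive exactly once, so hive 591 is selected for exactly 14 of the 2497 starts.
Inclusion probability = 14/2497.

14/2497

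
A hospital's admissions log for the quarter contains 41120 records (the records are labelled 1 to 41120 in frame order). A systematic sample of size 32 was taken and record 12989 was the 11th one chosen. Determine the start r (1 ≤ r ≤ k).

k = 41120/32 = 1285
r = 12989 − (11−1)×1285 = 12989 − 12850 = 139

139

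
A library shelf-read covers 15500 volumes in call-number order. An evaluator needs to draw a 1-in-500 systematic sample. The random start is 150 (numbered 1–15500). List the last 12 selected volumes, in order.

20th selection = 150 + 19×500 = 9650
21st: 9650 + 500 = 10150
22nd: 10150 + 500 = 10650
23rd: 10650 + 500 = 11150
24th: 11150 + 500 = 11650
25th: 11650 + 500 = 12150
26th: 12150 + 500 = 12650
27th: 12650 + 500 = 13150
28th: 13150 + 500 = 13650
29th: 13650 + 500 = 14150
30th: 14150 + 500 = 14650
31st: 14650 + 500 = 15150

9650, 10150, 10650, 11150, 11650, 12150, 12650, 13150, 13650, 14150, 14650, 15150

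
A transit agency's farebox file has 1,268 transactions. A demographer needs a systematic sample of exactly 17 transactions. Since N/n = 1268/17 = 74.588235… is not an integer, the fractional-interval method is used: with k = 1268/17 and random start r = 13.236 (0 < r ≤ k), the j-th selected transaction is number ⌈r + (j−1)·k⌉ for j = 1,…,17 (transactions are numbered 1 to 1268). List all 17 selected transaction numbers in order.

j=1: r + 0k = 13.236 → ⌈·⌉ = 14
j=2: r + 1k = 87.824235… → ⌈·⌉ = 88
j=3: r + 2k = 162.412470… → ⌈·⌉ = 163
j=4: r + 3k = 237.000705… → ⌈·⌉ = 238
j=5: r + 4k = 311.588941… → ⌈·⌉ = 312
j=6: r + 5k = 386.177176… → ⌈·⌉ = 387
j=7: r + 6k = 460.765411… → ⌈·⌉ = 461
j=8: r + 7k = 535.353647… → ⌈·⌉ = 536
j=9: r + 8k = 609.941882… → ⌈·⌉ = 610
j=10: r + 9k = 684.530117… → ⌈·⌉ = 685
j=11: r + 10k = 759.118352… → ⌈·⌉ = 760
j=12: r + 11k = 833.706588… → ⌈·⌉ = 834
j=13: r + 12k = 908.294823… → ⌈·⌉ = 909
j=14: r + 13k = 982.883058… → ⌈·⌉ = 983
j=15: r + 14k = 1057.471294… → ⌈·⌉ = 1058
j=16: r + 15k = 1132.059529… → ⌈·⌉ = 1133
j=17: r + 16k = 1206.647764… → ⌈·⌉ = 1207

14, 88, 163, 238, 312, 387, 461, 536, 610, 685, 760, 834, 909, 983, 1058, 1133, 1207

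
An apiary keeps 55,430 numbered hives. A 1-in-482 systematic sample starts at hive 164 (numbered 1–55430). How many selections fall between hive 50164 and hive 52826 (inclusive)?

6

k = 482
First selection ≥ 50164: 164 + ⌈(50164−164)/482⌉·482 = 164 + 104×482 = 50292
Last selection ≤ 52826: 164 + ⌊(52826−164)/482⌋·482 = 164 + 109×482 = 52702
Count = 109 − 104 + 1 = 6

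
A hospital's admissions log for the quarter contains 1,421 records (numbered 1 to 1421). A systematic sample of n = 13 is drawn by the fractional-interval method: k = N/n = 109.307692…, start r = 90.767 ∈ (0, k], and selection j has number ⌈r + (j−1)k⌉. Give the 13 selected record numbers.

91, 201, 310, 419, 528, 638, 747, 856, 966, 1075, 1184, 1294, 1403

j=1: r + 0k = 90.767 → ⌈·⌉ = 91
j=2: r + 1k = 200.074692… → ⌈·⌉ = 201
j=3: r + 2k = 309.382384… → ⌈·⌉ = 310
j=4: r + 3k = 418.690076… → ⌈·⌉ = 419
j=5: r + 4k = 527.997769… → ⌈·⌉ = 528
j=6: r + 5k = 637.305461… → ⌈·⌉ = 638
j=7: r + 6k = 746.613153… → ⌈·⌉ = 747
j=8: r + 7k = 855.920846… → ⌈·⌉ = 856
j=9: r + 8k = 965.228538… → ⌈·⌉ = 966
j=10: r + 9k = 1074.536230… → ⌈·⌉ = 1075
j=11: r + 10k = 1183.843923… → ⌈·⌉ = 1184
j=12: r + 11k = 1293.151615… → ⌈·⌉ = 1294
j=13: r + 12k = 1402.459307… → ⌈·⌉ = 1403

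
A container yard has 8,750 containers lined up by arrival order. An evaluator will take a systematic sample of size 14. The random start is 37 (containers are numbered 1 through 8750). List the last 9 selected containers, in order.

k = N/n = 8750/14 = 625
6th selection = 37 + 5×625 = 3162
7th: 3162 + 625 = 3787
8th: 3787 + 625 = 4412
9th: 4412 + 625 = 5037
10th: 5037 + 625 = 5662
11th: 5662 + 625 = 6287
12th: 6287 + 625 = 6912
13th: 6912 + 625 = 7537
14th: 7537 + 625 = 8162

3162, 3787, 4412, 5037, 5662, 6287, 6912, 7537, 8162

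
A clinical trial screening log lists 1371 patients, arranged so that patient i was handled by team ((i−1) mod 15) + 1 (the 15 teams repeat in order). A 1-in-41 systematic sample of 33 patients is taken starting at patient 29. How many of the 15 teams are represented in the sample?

Consecutive selections differ by k = 41, so their team numbers differ by 41 mod 15 = 11.
gcd(41, 15) = 1, so the sample visits 15/1 = 15 distinct residues mod 15.
Start 29 is team 14; the teams hit are 1, 2, 3, 4, 5, 6, 7, 8, 9, 10, 11, 12, 13, 14, 15.

15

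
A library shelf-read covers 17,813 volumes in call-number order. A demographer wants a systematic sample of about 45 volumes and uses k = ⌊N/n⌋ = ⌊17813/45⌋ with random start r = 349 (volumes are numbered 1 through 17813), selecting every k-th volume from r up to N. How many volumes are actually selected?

45

k = ⌊17813/45⌋ = 395
Achieved size = ⌊(17813 − 349)/395⌋ + 1 = ⌊17464/395⌋ + 1 = 44 + 1 = 45
(last selection: 349 + 44×395 = 17729 ≤ 17813; next would be 18124 > 17813)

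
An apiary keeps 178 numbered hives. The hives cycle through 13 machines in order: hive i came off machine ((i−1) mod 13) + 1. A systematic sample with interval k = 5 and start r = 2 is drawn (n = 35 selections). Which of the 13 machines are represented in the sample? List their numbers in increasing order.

1, 2, 3, 4, 5, 6, 7, 8, 9, 10, 11, 12, 13

Consecutive selections differ by k = 5, so their machine numbers differ by 5 mod 13 = 5.
gcd(5, 13) = 1, so the sample visits 13/1 = 13 distinct residues mod 13.
Start 2 is machine 2; the machines hit are 1, 2, 3, 4, 5, 6, 7, 8, 9, 10, 11, 12, 13.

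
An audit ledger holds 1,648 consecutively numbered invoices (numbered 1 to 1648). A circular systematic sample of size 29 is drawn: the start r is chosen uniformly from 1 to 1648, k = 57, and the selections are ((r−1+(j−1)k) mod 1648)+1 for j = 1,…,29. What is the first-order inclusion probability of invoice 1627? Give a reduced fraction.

29/1648

For each position j, as r ranges over 1…1648 the j-th selection hits every invoice exactly once, so invoice 1627 is selected for exactly 29 of the 1648 starts.
Inclusion probability = 29/1648.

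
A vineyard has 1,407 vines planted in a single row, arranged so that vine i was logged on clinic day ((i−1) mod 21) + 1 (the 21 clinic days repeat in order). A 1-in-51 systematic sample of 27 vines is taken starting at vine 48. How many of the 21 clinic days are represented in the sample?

Consecutive selections differ by k = 51, so their clinic day numbers differ by 51 mod 21 = 9.
gcd(51, 21) = 3, so the sample visits 21/3 = 7 distinct residues mod 21.
Start 48 is clinic day 6; the clinic days hit are 3, 6, 9, 12, 15, 18, 21.

7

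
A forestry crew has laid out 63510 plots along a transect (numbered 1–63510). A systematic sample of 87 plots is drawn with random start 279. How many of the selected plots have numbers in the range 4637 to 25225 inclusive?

k = 63510/87 = 730
First selection ≥ 4637: 279 + ⌈(4637−279)/730⌉·730 = 279 + 6×730 = 4659
Last selection ≤ 25225: 279 + ⌊(25225−279)/730⌋·730 = 279 + 34×730 = 25099
Count = 34 − 6 + 1 = 29

29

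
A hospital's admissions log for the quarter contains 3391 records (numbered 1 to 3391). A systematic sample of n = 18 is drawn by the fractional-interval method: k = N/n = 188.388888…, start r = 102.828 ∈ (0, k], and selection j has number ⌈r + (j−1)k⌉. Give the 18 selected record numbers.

103, 292, 480, 668, 857, 1045, 1234, 1422, 1610, 1799, 1987, 2176, 2364, 2552, 2741, 2929, 3118, 3306

j=1: r + 0k = 102.828 → ⌈·⌉ = 103
j=2: r + 1k = 291.216888… → ⌈·⌉ = 292
j=3: r + 2k = 479.605777… → ⌈·⌉ = 480
j=4: r + 3k = 667.994666… → ⌈·⌉ = 668
j=5: r + 4k = 856.383555… → ⌈·⌉ = 857
j=6: r + 5k = 1044.772444… → ⌈·⌉ = 1045
j=7: r + 6k = 1233.161333… → ⌈·⌉ = 1234
j=8: r + 7k = 1421.550222… → ⌈·⌉ = 1422
j=9: r + 8k = 1609.939111… → ⌈·⌉ = 1610
j=10: r + 9k = 1798.328 → ⌈·⌉ = 1799
j=11: r + 10k = 1986.716888… → ⌈·⌉ = 1987
j=12: r + 11k = 2175.105777… → ⌈·⌉ = 2176
j=13: r + 12k = 2363.494666… → ⌈·⌉ = 2364
j=14: r + 13k = 2551.883555… → ⌈·⌉ = 2552
j=15: r + 14k = 2740.272444… → ⌈·⌉ = 2741
j=16: r + 15k = 2928.661333… → ⌈·⌉ = 2929
j=17: r + 16k = 3117.050222… → ⌈·⌉ = 3118
j=18: r + 17k = 3305.439111… → ⌈·⌉ = 3306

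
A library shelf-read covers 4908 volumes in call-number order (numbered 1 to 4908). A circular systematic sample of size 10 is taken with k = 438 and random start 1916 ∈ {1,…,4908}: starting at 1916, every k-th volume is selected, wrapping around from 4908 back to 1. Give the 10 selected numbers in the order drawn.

Selection 1: 1916
Selection 2: 1916 + 438 = 2354
Selection 3: 2354 + 438 = 2792
Selection 4: 2792 + 438 = 3230
Selection 5: 3230 + 438 = 3668
Selection 6: 3668 + 438 = 4106
Selection 7: 4106 + 438 = 4544
Selection 8: 4544 + 438 = 4982 → 4982 − 4908 = 74
Selection 9: 74 + 438 = 512
Selection 10: 512 + 438 = 950

1916, 2354, 2792, 3230, 3668, 4106, 4544, 74, 512, 950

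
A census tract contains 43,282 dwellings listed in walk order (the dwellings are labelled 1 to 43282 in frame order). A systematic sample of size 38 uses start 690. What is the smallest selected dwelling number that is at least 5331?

k = 43282/38 = 1139
Steps past start: ⌈(5331 − 690)/1139⌉ = ⌈4641/1139⌉ = 5
Selected dwelling: 690 + 5×1139 = 6385

6385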